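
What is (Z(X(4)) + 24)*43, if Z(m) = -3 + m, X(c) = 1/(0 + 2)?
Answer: 1849/2 ≈ 924.50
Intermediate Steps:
X(c) = 1/2
(Z(X(4)) + 24)*43 = ((-3 + 1/2) + 24)*43 = (-5/2 + 24)*43 = (43/2)*43 = 1849/2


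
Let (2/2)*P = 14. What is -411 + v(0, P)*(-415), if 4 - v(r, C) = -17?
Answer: -9126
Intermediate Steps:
P = 14
v(r, C) = 21 (v(r, C) = 4 - 1*(-17) = 4 + 17 = 21)
-411 + v(0, P)*(-415) = -411 + 21*(-415) = -411 - 8715 = -9126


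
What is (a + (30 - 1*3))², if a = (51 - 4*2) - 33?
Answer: 1369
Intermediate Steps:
a = 10 (a = (51 - 8) - 33 = 43 - 33 = 10)
(a + (30 - 1*3))² = (10 + (30 - 1*3))² = (10 + (30 - 3))² = (10 + 27)² = 37² = 1369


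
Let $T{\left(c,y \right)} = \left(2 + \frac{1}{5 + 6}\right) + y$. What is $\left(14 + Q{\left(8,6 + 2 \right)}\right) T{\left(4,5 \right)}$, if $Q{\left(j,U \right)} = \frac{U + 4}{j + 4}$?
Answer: $\frac{1170}{11} \approx 106.36$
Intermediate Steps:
$T{\left(c,y \right)} = \frac{23}{11} + y$ ($T{\left(c,y \right)} = \left(2 + \frac{1}{11}\right) + y = \frac{23}{11} + y$)
$Q{\left(j,U \right)} = \frac{4 + U}{4 + j}$
$\left(14 + Q{\left(8,6 + 2 \right)}\right) T{\left(4,5 \right)} = \left(14 + \frac{4 + \left(6 + 2\right)}{4 + 8}\right) \left(\frac{23}{11} + 5\right) = \left(14 + \frac{4 + 8}{12}\right) \frac{78}{11} = \left(14 + \frac{1}{12} \cdot 12\right) \frac{78}{11} = \left(14 + 1\right) \frac{78}{11} = 15 \cdot \frac{78}{11} = \frac{1170}{11}$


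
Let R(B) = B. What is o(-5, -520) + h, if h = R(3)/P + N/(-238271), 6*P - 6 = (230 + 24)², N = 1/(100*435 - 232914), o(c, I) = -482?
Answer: -701791130370986581/1455999038501634 ≈ -482.00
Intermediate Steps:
N = -1/189414 (N = 1/(43500 - 232914) = 1/(-189414) = -1/189414 ≈ -5.2794e-6)
P = 32261/3 (P = 1 + (230 + 24)²/6 = 1 + (⅙)*254² = 1 + (⅙)*64516 = 1 + 32258/3 = 32261/3 ≈ 10754.)
h = 406186801007/1455999038501634 (h = 3/(32261/3) - 1/189414/(-238271) = 3*(3/32261) - 1/189414*(-1/238271) = 9/32261 + 1/45131863194 = 406186801007/1455999038501634 ≈ 0.00027897)
o(-5, -520) + h = -482 + 406186801007/1455999038501634 = -701791130370986581/1455999038501634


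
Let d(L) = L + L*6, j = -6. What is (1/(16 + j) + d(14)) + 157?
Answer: 2551/10 ≈ 255.10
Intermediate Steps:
d(L) = 7*L (d(L) = L + 6*L = 7*L)
(1/(16 + j) + d(14)) + 157 = (1/(16 - 6) + 7*14) + 157 = (1/10 + 98) + 157 = (⅒ + 98) + 157 = 981/10 + 157 = 2551/10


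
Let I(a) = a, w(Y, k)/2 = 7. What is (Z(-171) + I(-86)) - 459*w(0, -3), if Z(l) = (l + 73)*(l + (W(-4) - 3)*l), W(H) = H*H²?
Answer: -1112540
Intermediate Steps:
w(Y, k) = 14 (w(Y, k) = 2*7 = 14)
W(H) = H³
Z(l) = -66*l*(73 + l) (Z(l) = (l + 73)*(l + ((-4)³ - 3)*l) = (73 + l)*(l + (-64 - 3)*l) = (73 + l)*(l - 67*l) = (73 + l)*(-66*l) = -66*l*(73 + l))
(Z(-171) + I(-86)) - 459*w(0, -3) = (66*(-171)*(-73 - 1*(-171)) - 86) - 459*14 = (66*(-171)*(-73 + 171) - 86) - 6426 = (66*(-171)*98 - 86) - 6426 = (-1106028 - 86) - 6426 = -1106114 - 6426 = -1112540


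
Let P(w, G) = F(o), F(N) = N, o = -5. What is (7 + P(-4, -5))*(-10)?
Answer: -20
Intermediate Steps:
P(w, G) = -5
(7 + P(-4, -5))*(-10) = (7 - 5)*(-10) = 2*(-10) = -20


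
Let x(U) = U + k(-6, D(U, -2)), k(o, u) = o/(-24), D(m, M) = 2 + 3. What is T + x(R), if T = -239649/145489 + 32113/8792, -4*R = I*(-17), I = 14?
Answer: 78993666707/1279139288 ≈ 61.755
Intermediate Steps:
D(m, M) = 5
k(o, u) = -o/24 (k(o, u) = o*(-1/24) = -o/24)
R = 119/2 (R = -7*(-17)/2 = -¼*(-238) = 119/2 ≈ 59.500)
x(U) = ¼ + U (x(U) = U - 1/24*(-6) = U + ¼ = ¼ + U)
T = 2565094249/1279139288 (T = -239649*1/145489 + 32113*(1/8792) = -239649/145489 + 32113/8792 = 2565094249/1279139288 ≈ 2.0053)
T + x(R) = 2565094249/1279139288 + (¼ + 119/2) = 2565094249/1279139288 + 239/4 = 78993666707/1279139288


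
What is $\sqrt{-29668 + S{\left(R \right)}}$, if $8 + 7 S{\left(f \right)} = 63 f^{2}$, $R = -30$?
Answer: $\frac{18 i \sqrt{3262}}{7} \approx 146.86 i$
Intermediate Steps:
$S{\left(f \right)} = - \frac{8}{7} + 9 f^{2}$ ($S{\left(f \right)} = - \frac{8}{7} + \frac{63 f^{2}}{7} = - \frac{8}{7} + 9 f^{2}$)
$\sqrt{-29668 + S{\left(R \right)}} = \sqrt{-29668 - \left(\frac{8}{7} - 9 \left(-30\right)^{2}\right)} = \sqrt{-29668 + \left(- \frac{8}{7} + 9 \cdot 900\right)} = \sqrt{-29668 + \left(- \frac{8}{7} + 8100\right)} = \sqrt{-29668 + \frac{56692}{7}} = \sqrt{- \frac{150984}{7}} = \frac{18 i \sqrt{3262}}{7}$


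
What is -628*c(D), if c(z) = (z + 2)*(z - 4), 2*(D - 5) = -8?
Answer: 5652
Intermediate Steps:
D = 1 (D = 5 + (½)*(-8) = 5 - 4 = 1)
c(z) = (-4 + z)*(2 + z) (c(z) = (2 + z)*(-4 + z) = (-4 + z)*(2 + z))
-628*c(D) = -628*(-8 + 1² - 2*1) = -628*(-8 + 1 - 2) = -628*(-9) = 5652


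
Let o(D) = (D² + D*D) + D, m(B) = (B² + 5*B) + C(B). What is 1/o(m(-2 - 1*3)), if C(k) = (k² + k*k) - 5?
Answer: 1/4095 ≈ 0.00024420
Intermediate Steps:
C(k) = -5 + 2*k² (C(k) = (k² + k²) - 5 = 2*k² - 5 = -5 + 2*k²)
m(B) = -5 + 3*B² + 5*B (m(B) = (B² + 5*B) + (-5 + 2*B²) = -5 + 3*B² + 5*B)
o(D) = D + 2*D² (o(D) = (D² + D²) + D = 2*D² + D = D + 2*D²)
1/o(m(-2 - 1*3)) = 1/((-5 + 3*(-2 - 1*3)² + 5*(-2 - 1*3))*(1 + 2*(-5 + 3*(-2 - 1*3)² + 5*(-2 - 1*3)))) = 1/((-5 + 3*(-2 - 3)² + 5*(-2 - 3))*(1 + 2*(-5 + 3*(-2 - 3)² + 5*(-2 - 3)))) = 1/((-5 + 3*(-5)² + 5*(-5))*(1 + 2*(-5 + 3*(-5)² + 5*(-5)))) = 1/((-5 + 3*25 - 25)*(1 + 2*(-5 + 3*25 - 25))) = 1/((-5 + 75 - 25)*(1 + 2*(-5 + 75 - 25))) = 1/(45*(1 + 2*45)) = 1/(45*(1 + 90)) = 1/(45*91) = 1/4095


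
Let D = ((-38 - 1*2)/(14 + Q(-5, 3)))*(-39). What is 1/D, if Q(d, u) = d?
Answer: 3/520 ≈ 0.0057692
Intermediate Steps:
D = 520/3 (D = ((-38 - 1*2)/(14 - 5))*(-39) = ((-38 - 2)/9)*(-39) = ((⅑)*(-40))*(-39) = -40/9*(-39) = 520/3 ≈ 173.33)
1/D = 1/(520/3) = 3/520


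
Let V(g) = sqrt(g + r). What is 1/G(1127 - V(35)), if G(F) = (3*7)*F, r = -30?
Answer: 161/3810372 + sqrt(5)/26672604 ≈ 4.2337e-5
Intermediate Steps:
V(g) = sqrt(-30 + g) (V(g) = sqrt(g - 30) = sqrt(-30 + g))
G(F) = 21*F
1/G(1127 - V(35)) = 1/(21*(1127 - sqrt(-30 + 35))) = 1/(21*(1127 - sqrt(5))) = 1/(23667 - 21*sqrt(5))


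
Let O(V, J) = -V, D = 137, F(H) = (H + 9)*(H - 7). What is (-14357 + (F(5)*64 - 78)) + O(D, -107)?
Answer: -16364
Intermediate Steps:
F(H) = (-7 + H)*(9 + H) (F(H) = (9 + H)*(-7 + H) = (-7 + H)*(9 + H))
(-14357 + (F(5)*64 - 78)) + O(D, -107) = (-14357 + ((-63 + 5² + 2*5)*64 - 78)) - 1*137 = (-14357 + ((-63 + 25 + 10)*64 - 78)) - 137 = (-14357 + (-28*64 - 78)) - 137 = (-14357 + (-1792 - 78)) - 137 = (-14357 - 1870) - 137 = -16227 - 137 = -16364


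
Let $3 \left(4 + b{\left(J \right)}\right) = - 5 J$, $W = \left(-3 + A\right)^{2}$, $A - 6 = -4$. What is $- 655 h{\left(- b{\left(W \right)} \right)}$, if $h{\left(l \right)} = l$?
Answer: $- \frac{11135}{3} \approx -3711.7$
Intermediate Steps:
$A = 2$ ($A = 6 - 4 = 2$)
$W = 1$ ($W = \left(-3 + 2\right)^{2} = \left(-1\right)^{2} = 1$)
$b{\left(J \right)} = -4 - \frac{5 J}{3}$ ($b{\left(J \right)} = -4 + \frac{\left(-5\right) J}{3} = -4 - \frac{5 J}{3}$)
$- 655 h{\left(- b{\left(W \right)} \right)} = - 655 \left(- (-4 - \frac{5}{3})\right) = - 655 \left(\left(-1\right) \left(- \frac{17}{3}\right)\right) = \left(-655\right) \frac{17}{3} = - \frac{11135}{3}$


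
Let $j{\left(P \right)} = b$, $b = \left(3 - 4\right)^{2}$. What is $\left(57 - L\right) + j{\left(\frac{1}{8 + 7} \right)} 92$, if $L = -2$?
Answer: $151$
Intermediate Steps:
$b = 1$ ($b = \left(-1\right)^{2} = 1$)
$j{\left(P \right)} = 1$
$\left(57 - L\right) + j{\left(\frac{1}{8 + 7} \right)} 92 = \left(57 - -2\right) + 1 \cdot 92 = \left(57 + 2\right) + 92 = 59 + 92 = 151$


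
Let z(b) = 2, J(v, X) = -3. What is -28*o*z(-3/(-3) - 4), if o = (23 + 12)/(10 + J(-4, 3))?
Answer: -280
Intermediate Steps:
o = 5 (o = (23 + 12)/(10 - 3) = 35/7 = 35*(1/7) = 5)
-28*o*z(-3/(-3) - 4) = -28*5*2 = -140*2 = -1*280 = -280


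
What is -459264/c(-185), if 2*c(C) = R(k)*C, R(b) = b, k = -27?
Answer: -306176/1665 ≈ -183.89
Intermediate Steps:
c(C) = -27*C/2 (c(C) = (-27*C)/2 = -27*C/2)
-459264/c(-185) = -459264/((-27/2*(-185))) = -459264/4995/2 = -459264*2/4995 = -306176/1665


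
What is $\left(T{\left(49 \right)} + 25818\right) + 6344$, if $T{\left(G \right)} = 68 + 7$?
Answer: $32237$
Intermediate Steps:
$T{\left(G \right)} = 75$
$\left(T{\left(49 \right)} + 25818\right) + 6344 = \left(75 + 25818\right) + 6344 = 25893 + 6344 = 32237$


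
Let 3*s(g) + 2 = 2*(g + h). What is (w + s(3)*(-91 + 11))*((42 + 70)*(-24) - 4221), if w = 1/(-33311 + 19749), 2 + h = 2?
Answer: 9994658429/13562 ≈ 7.3696e+5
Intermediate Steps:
h = 0 (h = -2 + 2 = 0)
w = -1/13562 (w = 1/(-13562) = -1/13562 ≈ -7.3735e-5)
s(g) = -⅔ + 2*g/3 (s(g) = -⅔ + (2*(g + 0))/3 = -⅔ + (2*g)/3 = -⅔ + 2*g/3)
(w + s(3)*(-91 + 11))*((42 + 70)*(-24) - 4221) = (-1/13562 + (-⅔ + (⅔)*3)*(-91 + 11))*((42 + 70)*(-24) - 4221) = (-1/13562 + (-⅔ + 2)*(-80))*(112*(-24) - 4221) = (-1/13562 + (4/3)*(-80))*(-2688 - 4221) = (-1/13562 - 320/3)*(-6909) = -4339843/40686*(-6909) = 9994658429/13562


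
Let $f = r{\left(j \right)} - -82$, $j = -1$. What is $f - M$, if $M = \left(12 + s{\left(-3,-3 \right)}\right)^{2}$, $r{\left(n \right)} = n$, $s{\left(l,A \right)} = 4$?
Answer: $-175$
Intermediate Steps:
$f = 81$ ($f = -1 - -82 = -1 + 82 = 81$)
$M = 256$ ($M = \left(12 + 4\right)^{2} = 16^{2} = 256$)
$f - M = 81 - 256 = -175$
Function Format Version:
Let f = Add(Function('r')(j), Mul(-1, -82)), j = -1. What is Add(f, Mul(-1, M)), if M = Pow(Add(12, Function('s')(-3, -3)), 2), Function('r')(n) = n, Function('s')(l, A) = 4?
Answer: -175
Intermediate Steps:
f = 81 (f = Add(-1, Mul(-1, -82)) = Add(-1, 82) = 81)
M = 256 (M = Pow(Add(12, 4), 2) = Pow(16, 2) = 256)
Add(f, Mul(-1, M)) = Add(81, Mul(-1, 256)) = Add(81, -256) = -175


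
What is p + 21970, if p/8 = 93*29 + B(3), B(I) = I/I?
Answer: 43554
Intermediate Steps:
B(I) = 1
p = 21584 (p = 8*(93*29 + 1) = 8*(2697 + 1) = 8*2698 = 21584)
p + 21970 = 21584 + 21970 = 43554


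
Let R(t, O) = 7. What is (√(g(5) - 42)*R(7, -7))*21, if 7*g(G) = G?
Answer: 357*I*√7 ≈ 944.53*I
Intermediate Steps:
g(G) = G/7
(√(g(5) - 42)*R(7, -7))*21 = (√((⅐)*5 - 42)*7)*21 = (√(5/7 - 42)*7)*21 = (√(-289/7)*7)*21 = ((17*I*√7/7)*7)*21 = (17*I*√7)*21 = 357*I*√7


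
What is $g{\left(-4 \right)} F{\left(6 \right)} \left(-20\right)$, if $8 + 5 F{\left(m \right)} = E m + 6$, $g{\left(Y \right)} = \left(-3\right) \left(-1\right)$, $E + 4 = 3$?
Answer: $96$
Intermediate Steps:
$E = -1$ ($E = -4 + 3 = -1$)
$g{\left(Y \right)} = 3$
$F{\left(m \right)} = - \frac{2}{5} - \frac{m}{5}$ ($F{\left(m \right)} = - \frac{8}{5} + \frac{- m + 6}{5} = - \frac{8}{5} + \frac{6 - m}{5} = - \frac{8}{5} - \left(- \frac{6}{5} + \frac{m}{5}\right) = - \frac{2}{5} - \frac{m}{5}$)
$g{\left(-4 \right)} F{\left(6 \right)} \left(-20\right) = 3 \left(- \frac{2}{5} - \frac{6}{5}\right) \left(-20\right) = 3 \left(- \frac{8}{5}\right) \left(-20\right) = \left(- \frac{24}{5}\right) \left(-20\right) = 96$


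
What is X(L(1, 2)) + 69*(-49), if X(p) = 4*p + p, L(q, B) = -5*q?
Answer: -3406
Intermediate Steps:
X(p) = 5*p
X(L(1, 2)) + 69*(-49) = 5*(-5*1) + 69*(-49) = 5*(-5) - 3381 = -25 - 3381 = -3406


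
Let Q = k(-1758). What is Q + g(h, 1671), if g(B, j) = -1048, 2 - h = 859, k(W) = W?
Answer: -2806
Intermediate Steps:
h = -857 (h = 2 - 1*859 = 2 - 859 = -857)
Q = -1758
Q + g(h, 1671) = -1758 - 1048 = -2806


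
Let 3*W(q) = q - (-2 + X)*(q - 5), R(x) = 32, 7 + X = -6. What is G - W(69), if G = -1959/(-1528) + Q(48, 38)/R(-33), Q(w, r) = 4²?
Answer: -521381/1528 ≈ -341.22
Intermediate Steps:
X = -13 (X = -7 - 6 = -13)
Q(w, r) = 16
W(q) = -25 + 16*q/3 (W(q) = (q - (-2 - 13)*(q - 5))/3 = (q - (-15)*(-5 + q))/3 = (q - (75 - 15*q))/3 = (q + (-75 + 15*q))/3 = (-75 + 16*q)/3 = -25 + 16*q/3)
G = 2723/1528 (G = -1959/(-1528) + 16/32 = -1959*(-1/1528) + 16*(1/32) = 1959/1528 + ½ = 2723/1528 ≈ 1.7821)
G - W(69) = 2723/1528 - (-25 + (16/3)*69) = 2723/1528 - (-25 + 368) = 2723/1528 - 1*343 = 2723/1528 - 343 = -521381/1528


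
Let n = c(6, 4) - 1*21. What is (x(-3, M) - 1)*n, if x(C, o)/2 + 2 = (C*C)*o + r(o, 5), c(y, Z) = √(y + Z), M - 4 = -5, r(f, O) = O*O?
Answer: -567 + 27*√10 ≈ -481.62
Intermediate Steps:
r(f, O) = O²
M = -1 (M = 4 - 5 = -1)
c(y, Z) = √(Z + y)
x(C, o) = 46 + 2*o*C² (x(C, o) = -4 + 2*((C*C)*o + 5²) = -4 + 2*(C²*o + 25) = -4 + 2*(o*C² + 25) = -4 + 2*(25 + o*C²) = -4 + (50 + 2*o*C²) = 46 + 2*o*C²)
n = -21 + √10 (n = √(4 + 6) - 1*21 = √10 - 21 = -21 + √10 ≈ -17.838)
(x(-3, M) - 1)*n = ((46 + 2*(-1)*(-3)²) - 1)*(-21 + √10) = ((46 + 2*(-1)*9) - 1)*(-21 + √10) = ((46 - 18) - 1)*(-21 + √10) = (28 - 1)*(-21 + √10) = 27*(-21 + √10) = -567 + 27*√10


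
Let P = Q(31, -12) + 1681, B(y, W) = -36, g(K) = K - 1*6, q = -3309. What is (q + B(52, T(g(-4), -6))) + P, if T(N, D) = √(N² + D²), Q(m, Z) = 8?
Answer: -1656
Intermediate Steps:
g(K) = -6 + K (g(K) = K - 6 = -6 + K)
T(N, D) = √(D² + N²)
P = 1689 (P = 8 + 1681 = 1689)
(q + B(52, T(g(-4), -6))) + P = (-3309 - 36) + 1689 = -3345 + 1689 = -1656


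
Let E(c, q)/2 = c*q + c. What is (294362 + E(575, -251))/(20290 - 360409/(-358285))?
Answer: 2458551670/7269963059 ≈ 0.33818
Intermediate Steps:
E(c, q) = 2*c + 2*c*q (E(c, q) = 2*(c*q + c) = 2*(c + c*q) = 2*c + 2*c*q)
(294362 + E(575, -251))/(20290 - 360409/(-358285)) = (294362 + 2*575*(1 - 251))/(20290 - 360409/(-358285)) = (294362 + 2*575*(-250))/(20290 - 360409*(-1/358285)) = (294362 - 287500)/(20290 + 360409/358285) = 6862/(7269963059/358285) = 6862*(358285/7269963059) = 2458551670/7269963059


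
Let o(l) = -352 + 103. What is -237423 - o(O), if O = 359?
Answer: -237174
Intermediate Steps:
o(l) = -249
-237423 - o(O) = -237423 - 1*(-249) = -237423 + 249 = -237174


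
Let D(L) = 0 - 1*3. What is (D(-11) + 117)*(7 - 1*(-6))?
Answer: 1482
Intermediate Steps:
D(L) = -3 (D(L) = 0 - 3 = -3)
(D(-11) + 117)*(7 - 1*(-6)) = (-3 + 117)*(7 - 1*(-6)) = 114*(7 + 6) = 114*13 = 1482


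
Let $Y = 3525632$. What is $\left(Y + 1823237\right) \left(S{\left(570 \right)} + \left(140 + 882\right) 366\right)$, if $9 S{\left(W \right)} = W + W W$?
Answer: $\frac{6582564239374}{3} \approx 2.1942 \cdot 10^{12}$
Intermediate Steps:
$S{\left(W \right)} = \frac{W}{9} + \frac{W^{2}}{9}$ ($S{\left(W \right)} = \frac{W + W W}{9} = \frac{W + W^{2}}{9} = \frac{W}{9} + \frac{W^{2}}{9}$)
$\left(Y + 1823237\right) \left(S{\left(570 \right)} + \left(140 + 882\right) 366\right) = \left(3525632 + 1823237\right) \left(\frac{1}{9} \cdot 570 \left(1 + 570\right) + \left(140 + 882\right) 366\right) = 5348869 \left(\frac{1}{9} \cdot 570 \cdot 571 + 1022 \cdot 366\right) = 5348869 \left(\frac{108490}{3} + 374052\right) = 5348869 \cdot \frac{1230646}{3} = \frac{6582564239374}{3}$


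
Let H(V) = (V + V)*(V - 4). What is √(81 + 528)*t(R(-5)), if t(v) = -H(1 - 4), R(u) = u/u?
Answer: -42*√609 ≈ -1036.5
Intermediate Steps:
H(V) = 2*V*(-4 + V) (H(V) = (2*V)*(-4 + V) = 2*V*(-4 + V))
R(u) = 1
t(v) = -42 (t(v) = -2*(1 - 4)*(-4 + (1 - 4)) = -2*(-3)*(-4 - 3) = -2*(-3)*(-7) = -1*42 = -42)
√(81 + 528)*t(R(-5)) = √(81 + 528)*(-42) = √609*(-42) = -42*√609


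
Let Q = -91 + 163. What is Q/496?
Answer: 9/62 ≈ 0.14516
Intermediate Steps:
Q = 72
Q/496 = 72/496 = 72*(1/496) = 9/62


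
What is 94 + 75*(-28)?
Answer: -2006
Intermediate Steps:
94 + 75*(-28) = 94 - 2100 = -2006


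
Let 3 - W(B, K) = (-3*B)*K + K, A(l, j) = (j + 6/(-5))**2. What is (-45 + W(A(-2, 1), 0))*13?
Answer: -546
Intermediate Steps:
A(l, j) = (-6/5 + j)**2 (A(l, j) = (j + 6*(-1/5))**2 = (j - 6/5)**2 = (-6/5 + j)**2)
W(B, K) = 3 - K + 3*B*K (W(B, K) = 3 - ((-3*B)*K + K) = 3 - (-3*B*K + K) = 3 - (K - 3*B*K) = 3 + (-K + 3*B*K) = 3 - K + 3*B*K)
(-45 + W(A(-2, 1), 0))*13 = (-45 + (3 - 1*0 + 3*((-6 + 5*1)**2/25)*0))*13 = (-45 + (3 + 0 + 3*((-6 + 5)**2/25)*0))*13 = (-45 + (3 + 0 + 3*((1/25)*(-1)**2)*0))*13 = (-45 + (3 + 0 + 3*((1/25)*1)*0))*13 = (-45 + (3 + 0 + 3*(1/25)*0))*13 = (-45 + (3 + 0 + 0))*13 = (-45 + 3)*13 = -42*13 = -546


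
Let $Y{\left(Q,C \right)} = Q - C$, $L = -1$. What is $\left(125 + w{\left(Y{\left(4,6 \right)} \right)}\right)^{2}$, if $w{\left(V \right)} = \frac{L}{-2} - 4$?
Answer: $\frac{59049}{4} \approx 14762.0$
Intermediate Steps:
$w{\left(V \right)} = - \frac{7}{2}$ ($w{\left(V \right)} = - \frac{1}{-2} - 4 = \left(-1\right) \left(- \frac{1}{2}\right) - 4 = \frac{1}{2} - 4 = - \frac{7}{2}$)
$\left(125 + w{\left(Y{\left(4,6 \right)} \right)}\right)^{2} = \left(125 - \frac{7}{2}\right)^{2} = \left(\frac{243}{2}\right)^{2} = \frac{59049}{4}$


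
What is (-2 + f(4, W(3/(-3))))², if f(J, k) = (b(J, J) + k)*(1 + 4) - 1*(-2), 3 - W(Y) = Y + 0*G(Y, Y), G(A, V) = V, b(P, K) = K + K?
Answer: 3600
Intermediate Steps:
b(P, K) = 2*K
W(Y) = 3 - Y (W(Y) = 3 - (Y + 0*Y) = 3 - (Y + 0) = 3 - Y)
f(J, k) = 2 + 5*k + 10*J (f(J, k) = (2*J + k)*(1 + 4) - 1*(-2) = (k + 2*J)*5 + 2 = (5*k + 10*J) + 2 = 2 + 5*k + 10*J)
(-2 + f(4, W(3/(-3))))² = (-2 + (2 + 5*(3 - 3/(-3)) + 10*4))² = (-2 + (2 + 5*(3 - 3*(-1)/3) + 40))² = (-2 + (2 + 5*(3 - 1*(-1)) + 40))² = (-2 + (2 + 5*(3 + 1) + 40))² = (-2 + (2 + 5*4 + 40))² = (-2 + (2 + 20 + 40))² = (-2 + 62)² = 60² = 3600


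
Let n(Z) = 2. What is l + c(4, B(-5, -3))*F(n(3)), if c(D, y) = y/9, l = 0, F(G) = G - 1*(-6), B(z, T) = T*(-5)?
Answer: 40/3 ≈ 13.333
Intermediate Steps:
B(z, T) = -5*T
F(G) = 6 + G (F(G) = G + 6 = 6 + G)
c(D, y) = y/9 (c(D, y) = y*(1/9) = y/9)
l + c(4, B(-5, -3))*F(n(3)) = 0 + ((-5*(-3))/9)*(6 + 2) = 0 + ((1/9)*15)*8 = 0 + (5/3)*8 = 0 + 40/3 = 40/3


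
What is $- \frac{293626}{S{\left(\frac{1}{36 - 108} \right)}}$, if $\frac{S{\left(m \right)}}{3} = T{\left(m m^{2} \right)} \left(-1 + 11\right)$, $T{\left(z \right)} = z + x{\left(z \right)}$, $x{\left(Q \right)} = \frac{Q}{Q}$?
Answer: $- \frac{18265886208}{1866235} \approx -9787.6$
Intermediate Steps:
$x{\left(Q \right)} = 1$
$T{\left(z \right)} = 1 + z$ ($T{\left(z \right)} = z + 1 = 1 + z$)
$S{\left(m \right)} = 30 + 30 m^{3}$ ($S{\left(m \right)} = 3 \left(1 + m m^{2}\right) \left(-1 + 11\right) = 3 \left(1 + m^{3}\right) 10 = 3 \left(10 + 10 m^{3}\right) = 30 + 30 m^{3}$)
$- \frac{293626}{S{\left(\frac{1}{36 - 108} \right)}} = - \frac{293626}{30 + 30 \left(\frac{1}{36 - 108}\right)^{3}} = - \frac{293626}{30 + 30 \left(\frac{1}{-72}\right)^{3}} = - \frac{293626}{30 + 30 \left(- \frac{1}{72}\right)^{3}} = - \frac{293626}{30 + 30 \left(- \frac{1}{373248}\right)} = - \frac{293626}{30 - \frac{5}{62208}} = - \frac{293626}{\frac{1866235}{62208}} = \left(-293626\right) \frac{62208}{1866235} = - \frac{18265886208}{1866235}$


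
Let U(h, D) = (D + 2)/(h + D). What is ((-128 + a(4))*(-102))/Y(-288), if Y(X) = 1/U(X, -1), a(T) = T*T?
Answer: -672/17 ≈ -39.529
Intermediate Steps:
U(h, D) = (2 + D)/(D + h)
a(T) = T²
Y(X) = -1 + X (Y(X) = 1/((2 - 1)/(-1 + X)) = 1/(1/(-1 + X)) = -1 + X)
((-128 + a(4))*(-102))/Y(-288) = ((-128 + 4²)*(-102))/(-1 - 288) = ((-128 + 16)*(-102))/(-289) = -112*(-102)*(-1/289) = 11424*(-1/289) = -672/17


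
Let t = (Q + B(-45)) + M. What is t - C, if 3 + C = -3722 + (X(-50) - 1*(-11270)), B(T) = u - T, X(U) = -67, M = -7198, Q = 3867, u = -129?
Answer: -10893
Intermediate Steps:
B(T) = -129 - T
C = 7478 (C = -3 + (-3722 + (-67 - 1*(-11270))) = -3 + (-3722 + (-67 + 11270)) = -3 + (-3722 + 11203) = -3 + 7481 = 7478)
t = -3415 (t = (3867 + (-129 - 1*(-45))) - 7198 = (3867 + (-129 + 45)) - 7198 = (3867 - 84) - 7198 = 3783 - 7198 = -3415)
t - C = -3415 - 1*7478 = -3415 - 7478 = -10893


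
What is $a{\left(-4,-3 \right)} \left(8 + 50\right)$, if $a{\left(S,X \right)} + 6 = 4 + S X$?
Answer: $580$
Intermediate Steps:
$a{\left(S,X \right)} = -2 + S X$ ($a{\left(S,X \right)} = -6 + \left(4 + S X\right) = -2 + S X$)
$a{\left(-4,-3 \right)} \left(8 + 50\right) = \left(-2 - -12\right) \left(8 + 50\right) = \left(-2 + 12\right) 58 = 10 \cdot 58 = 580$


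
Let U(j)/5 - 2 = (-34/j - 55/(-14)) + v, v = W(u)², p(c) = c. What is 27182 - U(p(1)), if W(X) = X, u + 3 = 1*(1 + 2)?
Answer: 382513/14 ≈ 27322.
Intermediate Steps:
u = 0 (u = -3 + 1*(1 + 2) = -3 + 1*3 = -3 + 3 = 0)
v = 0 (v = 0² = 0)
U(j) = 415/14 - 170/j (U(j) = 10 + 5*((-34/j - 55/(-14)) + 0) = 10 + 5*((-34/j - 55*(-1/14)) + 0) = 10 + 5*((-34/j + 55/14) + 0) = 10 + 5*((55/14 - 34/j) + 0) = 10 + 5*(55/14 - 34/j) = 10 + (275/14 - 170/j) = 415/14 - 170/j)
27182 - U(p(1)) = 27182 - (415/14 - 170/1) = 27182 - (415/14 - 170*1) = 27182 - (415/14 - 170) = 27182 - 1*(-1965/14) = 27182 + 1965/14 = 382513/14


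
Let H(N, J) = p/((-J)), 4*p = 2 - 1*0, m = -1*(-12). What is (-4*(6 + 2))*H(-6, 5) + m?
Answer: 76/5 ≈ 15.200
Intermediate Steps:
m = 12
p = ½ (p = (2 - 1*0)/4 = (2 + 0)/4 = (¼)*2 = ½ ≈ 0.50000)
H(N, J) = -1/(2*J) (H(N, J) = 1/(2*((-J))) = (-1/J)/2 = -1/(2*J))
(-4*(6 + 2))*H(-6, 5) + m = (-4*(6 + 2))*(-½/5) + 12 = (-4*8)*(-½*⅕) + 12 = -32*(-⅒) + 12 = 16/5 + 12 = 76/5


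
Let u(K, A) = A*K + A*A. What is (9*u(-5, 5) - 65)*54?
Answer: -3510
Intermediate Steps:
u(K, A) = A² + A*K (u(K, A) = A*K + A² = A² + A*K)
(9*u(-5, 5) - 65)*54 = (9*(5*(5 - 5)) - 65)*54 = (9*(5*0) - 65)*54 = (9*0 - 65)*54 = (0 - 65)*54 = -65*54 = -3510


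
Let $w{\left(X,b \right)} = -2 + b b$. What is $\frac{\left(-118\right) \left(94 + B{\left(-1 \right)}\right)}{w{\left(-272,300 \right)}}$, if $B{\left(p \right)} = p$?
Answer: $- \frac{5487}{44999} \approx -0.12194$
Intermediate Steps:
$w{\left(X,b \right)} = -2 + b^{2}$
$\frac{\left(-118\right) \left(94 + B{\left(-1 \right)}\right)}{w{\left(-272,300 \right)}} = \frac{\left(-118\right) \left(94 - 1\right)}{-2 + 300^{2}} = \frac{\left(-118\right) 93}{-2 + 90000} = - \frac{10974}{89998} = \left(-10974\right) \frac{1}{89998} = - \frac{5487}{44999}$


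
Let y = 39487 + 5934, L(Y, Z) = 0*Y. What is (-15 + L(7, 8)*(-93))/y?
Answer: -15/45421 ≈ -0.00033024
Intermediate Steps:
L(Y, Z) = 0
y = 45421
(-15 + L(7, 8)*(-93))/y = (-15 + 0*(-93))/45421 = (-15 + 0)*(1/45421) = -15*1/45421 = -15/45421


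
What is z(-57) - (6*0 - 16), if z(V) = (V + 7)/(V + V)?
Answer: 937/57 ≈ 16.439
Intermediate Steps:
z(V) = (7 + V)/(2*V) (z(V) = (7 + V)/((2*V)) = (7 + V)*(1/(2*V)) = (7 + V)/(2*V))
z(-57) - (6*0 - 16) = (½)*(7 - 57)/(-57) - (6*0 - 16) = (½)*(-1/57)*(-50) - (0 - 16) = 25/57 - 1*(-16) = 25/57 + 16 = 937/57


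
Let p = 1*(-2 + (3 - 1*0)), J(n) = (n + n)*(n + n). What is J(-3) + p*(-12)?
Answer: 24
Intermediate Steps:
J(n) = 4*n**2 (J(n) = (2*n)*(2*n) = 4*n**2)
p = 1 (p = 1*(-2 + (3 + 0)) = 1*(-2 + 3) = 1*1 = 1)
J(-3) + p*(-12) = 4*(-3)**2 + 1*(-12) = 4*9 - 12 = 36 - 12 = 24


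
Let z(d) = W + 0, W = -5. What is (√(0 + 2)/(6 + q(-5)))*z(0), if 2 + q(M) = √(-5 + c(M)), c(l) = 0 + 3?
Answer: -10*√2/9 + 5*I/9 ≈ -1.5713 + 0.55556*I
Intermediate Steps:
c(l) = 3
q(M) = -2 + I*√2 (q(M) = -2 + √(-5 + 3) = -2 + √(-2) = -2 + I*√2)
z(d) = -5 (z(d) = -5 + 0 = -5)
(√(0 + 2)/(6 + q(-5)))*z(0) = (√(0 + 2)/(6 + (-2 + I*√2)))*(-5) = (√2/(4 + I*√2))*(-5) = -5*√2/(4 + I*√2)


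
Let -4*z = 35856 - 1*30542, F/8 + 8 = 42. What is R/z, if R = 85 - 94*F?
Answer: 50966/2657 ≈ 19.182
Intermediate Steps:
F = 272 (F = -64 + 8*42 = -64 + 336 = 272)
z = -2657/2 (z = -(35856 - 1*30542)/4 = -(35856 - 30542)/4 = -¼*5314 = -2657/2 ≈ -1328.5)
R = -25483 (R = 85 - 94*272 = 85 - 25568 = -25483)
R/z = -25483/(-2657/2) = -25483*(-2/2657) = 50966/2657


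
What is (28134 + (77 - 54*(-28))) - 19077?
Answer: 10646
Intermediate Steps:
(28134 + (77 - 54*(-28))) - 19077 = (28134 + (77 + 1512)) - 19077 = (28134 + 1589) - 19077 = 29723 - 19077 = 10646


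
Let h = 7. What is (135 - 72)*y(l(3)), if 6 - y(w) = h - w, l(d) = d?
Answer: 126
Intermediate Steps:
y(w) = -1 + w (y(w) = 6 - (7 - w) = 6 + (-7 + w) = -1 + w)
(135 - 72)*y(l(3)) = (135 - 72)*(-1 + 3) = 63*2 = 126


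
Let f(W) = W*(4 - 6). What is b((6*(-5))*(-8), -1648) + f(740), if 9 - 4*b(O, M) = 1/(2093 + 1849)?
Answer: -23301163/15768 ≈ -1477.8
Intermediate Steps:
b(O, M) = 35477/15768 (b(O, M) = 9/4 - 1/(4*(2093 + 1849)) = 9/4 - 1/4/3942 = 9/4 - 1/4*1/3942 = 9/4 - 1/15768 = 35477/15768)
f(W) = -2*W (f(W) = W*(-2) = -2*W)
b((6*(-5))*(-8), -1648) + f(740) = 35477/15768 - 2*740 = 35477/15768 - 1480 = -23301163/15768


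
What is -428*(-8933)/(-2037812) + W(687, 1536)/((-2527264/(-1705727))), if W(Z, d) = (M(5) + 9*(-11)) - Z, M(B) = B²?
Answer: -663715305385275/1287522226592 ≈ -515.50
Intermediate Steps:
W(Z, d) = -74 - Z (W(Z, d) = (5² + 9*(-11)) - Z = (25 - 99) - Z = -74 - Z)
-428*(-8933)/(-2037812) + W(687, 1536)/((-2527264/(-1705727))) = -428*(-8933)/(-2037812) + (-74 - 1*687)/((-2527264/(-1705727))) = 3823324*(-1/2037812) + (-74 - 687)/((-2527264*(-1/1705727))) = -955831/509453 - 761/2527264/1705727 = -955831/509453 - 761*1705727/2527264 = -955831/509453 - 1298058247/2527264 = -663715305385275/1287522226592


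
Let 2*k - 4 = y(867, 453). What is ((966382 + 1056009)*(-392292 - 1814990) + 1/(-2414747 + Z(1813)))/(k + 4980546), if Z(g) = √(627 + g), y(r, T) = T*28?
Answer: -5205904674710715874796965/5815714181515346082 - √610/14539285453788365205 ≈ -8.9514e+5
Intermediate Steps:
y(r, T) = 28*T
k = 6344 (k = 2 + (28*453)/2 = 2 + (½)*12684 = 2 + 6342 = 6344)
((966382 + 1056009)*(-392292 - 1814990) + 1/(-2414747 + Z(1813)))/(k + 4980546) = ((966382 + 1056009)*(-392292 - 1814990) + 1/(-2414747 + √(627 + 1813)))/(6344 + 4980546) = (2022391*(-2207282) + 1/(-2414747 + √2440))/4986890 = (-4463987251262 + 1/(-2414747 + 2*√610))*(1/4986890) = -2231993625631/2493445 + 1/(4986890*(-2414747 + 2*√610))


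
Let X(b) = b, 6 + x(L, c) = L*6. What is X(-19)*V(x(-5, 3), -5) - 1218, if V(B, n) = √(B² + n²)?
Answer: -1218 - 19*√1321 ≈ -1908.6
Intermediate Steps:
x(L, c) = -6 + 6*L (x(L, c) = -6 + L*6 = -6 + 6*L)
X(-19)*V(x(-5, 3), -5) - 1218 = -19*√((-6 + 6*(-5))² + (-5)²) - 1218 = -19*√((-6 - 30)² + 25) - 1218 = -19*√((-36)² + 25) - 1218 = -19*√(1296 + 25) - 1218 = -19*√1321 - 1218 = -1218 - 19*√1321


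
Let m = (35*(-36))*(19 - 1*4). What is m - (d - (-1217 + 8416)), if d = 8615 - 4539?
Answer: -15777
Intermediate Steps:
m = -18900 (m = -1260*(19 - 4) = -1260*15 = -18900)
d = 4076
m - (d - (-1217 + 8416)) = -18900 - (4076 - (-1217 + 8416)) = -18900 - (4076 - 1*7199) = -18900 - (4076 - 7199) = -18900 - 1*(-3123) = -18900 + 3123 = -15777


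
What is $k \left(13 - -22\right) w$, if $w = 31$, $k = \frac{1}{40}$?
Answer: $\frac{217}{8} \approx 27.125$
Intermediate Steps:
$k = \frac{1}{40} \approx 0.025$
$k \left(13 - -22\right) w = \frac{13 - -22}{40} \cdot 31 = \frac{13 + 22}{40} \cdot 31 = \frac{1}{40} \cdot 35 \cdot 31 = \frac{7}{8} \cdot 31 = \frac{217}{8}$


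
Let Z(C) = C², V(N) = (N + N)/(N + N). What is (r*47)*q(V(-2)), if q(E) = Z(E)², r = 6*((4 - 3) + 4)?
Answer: 1410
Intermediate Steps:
V(N) = 1 (V(N) = (2*N)/((2*N)) = (2*N)*(1/(2*N)) = 1)
r = 30 (r = 6*(1 + 4) = 6*5 = 30)
q(E) = E⁴ (q(E) = (E²)² = E⁴)
(r*47)*q(V(-2)) = (30*47)*1⁴ = 1410*1 = 1410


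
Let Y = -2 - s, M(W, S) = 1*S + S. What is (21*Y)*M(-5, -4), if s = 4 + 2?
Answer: 1344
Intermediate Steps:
s = 6
M(W, S) = 2*S (M(W, S) = S + S = 2*S)
Y = -8 (Y = -2 - 1*6 = -2 - 6 = -8)
(21*Y)*M(-5, -4) = (21*(-8))*(2*(-4)) = -168*(-8) = 1344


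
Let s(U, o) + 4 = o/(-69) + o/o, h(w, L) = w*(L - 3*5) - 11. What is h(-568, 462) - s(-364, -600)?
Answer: -5839992/23 ≈ -2.5391e+5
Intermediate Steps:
h(w, L) = -11 + w*(-15 + L) (h(w, L) = w*(L - 15) - 11 = w*(-15 + L) - 11 = -11 + w*(-15 + L))
s(U, o) = -3 - o/69 (s(U, o) = -4 + (o/(-69) + o/o) = -4 + (o*(-1/69) + 1) = -4 + (-o/69 + 1) = -4 + (1 - o/69) = -3 - o/69)
h(-568, 462) - s(-364, -600) = (-11 - 15*(-568) + 462*(-568)) - (-3 - 1/69*(-600)) = (-11 + 8520 - 262416) - (-3 + 200/23) = -253907 - 1*131/23 = -253907 - 131/23 = -5839992/23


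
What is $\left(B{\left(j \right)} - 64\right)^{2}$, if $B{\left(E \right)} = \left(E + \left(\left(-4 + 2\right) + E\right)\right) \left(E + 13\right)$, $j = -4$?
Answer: $23716$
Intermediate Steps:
$B{\left(E \right)} = \left(-2 + 2 E\right) \left(13 + E\right)$ ($B{\left(E \right)} = \left(E + \left(-2 + E\right)\right) \left(13 + E\right) = \left(-2 + 2 E\right) \left(13 + E\right)$)
$\left(B{\left(j \right)} - 64\right)^{2} = \left(\left(-26 + 2 \left(-4\right)^{2} + 24 \left(-4\right)\right) - 64\right)^{2} = \left(\left(-26 + 2 \cdot 16 - 96\right) - 64\right)^{2} = \left(\left(-26 + 32 - 96\right) - 64\right)^{2} = \left(-90 - 64\right)^{2} = \left(-154\right)^{2} = 23716$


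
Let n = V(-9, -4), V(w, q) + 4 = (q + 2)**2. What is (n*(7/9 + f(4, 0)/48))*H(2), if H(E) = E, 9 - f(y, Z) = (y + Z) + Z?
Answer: 0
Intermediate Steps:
f(y, Z) = 9 - y - 2*Z (f(y, Z) = 9 - ((y + Z) + Z) = 9 - ((Z + y) + Z) = 9 - (y + 2*Z) = 9 + (-y - 2*Z) = 9 - y - 2*Z)
V(w, q) = -4 + (2 + q)**2 (V(w, q) = -4 + (q + 2)**2 = -4 + (2 + q)**2)
n = 0 (n = -4*(4 - 4) = -4*0 = 0)
(n*(7/9 + f(4, 0)/48))*H(2) = (0*(7/9 + (9 - 1*4 - 2*0)/48))*2 = (0*(7*(1/9) + (9 - 4 + 0)*(1/48)))*2 = (0*(7/9 + 5*(1/48)))*2 = (0*(7/9 + 5/48))*2 = (0*(127/144))*2 = 0*2 = 0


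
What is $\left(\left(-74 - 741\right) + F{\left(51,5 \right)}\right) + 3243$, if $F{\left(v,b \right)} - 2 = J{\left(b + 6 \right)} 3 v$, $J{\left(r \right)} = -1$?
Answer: $2277$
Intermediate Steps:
$F{\left(v,b \right)} = 2 - 3 v$ ($F{\left(v,b \right)} = 2 + \left(-1\right) 3 v = 2 - 3 v$)
$\left(\left(-74 - 741\right) + F{\left(51,5 \right)}\right) + 3243 = \left(\left(-74 - 741\right) + \left(2 - 153\right)\right) + 3243 = \left(-815 - 151\right) + 3243 = -966 + 3243 = 2277$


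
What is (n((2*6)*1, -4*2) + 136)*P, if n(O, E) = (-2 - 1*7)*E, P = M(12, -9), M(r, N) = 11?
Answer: 2288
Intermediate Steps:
P = 11
n(O, E) = -9*E (n(O, E) = (-2 - 7)*E = -9*E)
(n((2*6)*1, -4*2) + 136)*P = (-(-36)*2 + 136)*11 = (-9*(-8) + 136)*11 = (72 + 136)*11 = 208*11 = 2288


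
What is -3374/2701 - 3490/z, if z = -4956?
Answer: -3647527/6693078 ≈ -0.54497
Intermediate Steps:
-3374/2701 - 3490/z = -3374/2701 - 3490/(-4956) = -3374*1/2701 - 3490*(-1/4956) = -3374/2701 + 1745/2478 = -3647527/6693078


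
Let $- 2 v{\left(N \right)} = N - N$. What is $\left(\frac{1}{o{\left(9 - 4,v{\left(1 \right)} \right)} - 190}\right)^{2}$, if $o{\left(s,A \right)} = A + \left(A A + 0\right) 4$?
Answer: $\frac{1}{36100} \approx 2.7701 \cdot 10^{-5}$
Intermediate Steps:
$v{\left(N \right)} = 0$ ($v{\left(N \right)} = - \frac{N - N}{2} = \left(- \frac{1}{2}\right) 0 = 0$)
$o{\left(s,A \right)} = A + 4 A^{2}$ ($o{\left(s,A \right)} = A + \left(A^{2} + 0\right) 4 = A + A^{2} \cdot 4 = A + 4 A^{2}$)
$\left(\frac{1}{o{\left(9 - 4,v{\left(1 \right)} \right)} - 190}\right)^{2} = \left(\frac{1}{0 \left(1 + 4 \cdot 0\right) - 190}\right)^{2} = \left(\frac{1}{0 \left(1 + 0\right) - 190}\right)^{2} = \left(\frac{1}{0 \cdot 1 - 190}\right)^{2} = \left(\frac{1}{0 - 190}\right)^{2} = \left(\frac{1}{-190}\right)^{2} = \left(- \frac{1}{190}\right)^{2} = \frac{1}{36100}$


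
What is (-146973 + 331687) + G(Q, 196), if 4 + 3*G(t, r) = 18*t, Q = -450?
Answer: 546038/3 ≈ 1.8201e+5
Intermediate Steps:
G(t, r) = -4/3 + 6*t (G(t, r) = -4/3 + (18*t)/3 = -4/3 + 6*t)
(-146973 + 331687) + G(Q, 196) = (-146973 + 331687) + (-4/3 + 6*(-450)) = 184714 + (-4/3 - 2700) = 184714 - 8104/3 = 546038/3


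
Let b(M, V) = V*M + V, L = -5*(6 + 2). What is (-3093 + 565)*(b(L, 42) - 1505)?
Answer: 7945504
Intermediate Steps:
L = -40 (L = -5*8 = -40)
b(M, V) = V + M*V (b(M, V) = M*V + V = V + M*V)
(-3093 + 565)*(b(L, 42) - 1505) = (-3093 + 565)*(42*(1 - 40) - 1505) = -2528*(42*(-39) - 1505) = -2528*(-1638 - 1505) = -2528*(-3143) = 7945504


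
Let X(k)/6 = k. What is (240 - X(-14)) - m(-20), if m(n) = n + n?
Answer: 364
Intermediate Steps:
X(k) = 6*k
m(n) = 2*n
(240 - X(-14)) - m(-20) = (240 - 6*(-14)) - 2*(-20) = (240 - 1*(-84)) - 1*(-40) = (240 + 84) + 40 = 324 + 40 = 364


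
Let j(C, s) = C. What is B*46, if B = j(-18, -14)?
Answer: -828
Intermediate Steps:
B = -18
B*46 = -18*46 = -828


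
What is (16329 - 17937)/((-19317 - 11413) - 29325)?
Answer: 1608/60055 ≈ 0.026775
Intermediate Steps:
(16329 - 17937)/((-19317 - 11413) - 29325) = -1608/(-30730 - 29325) = -1608/(-60055) = -1608*(-1/60055) = 1608/60055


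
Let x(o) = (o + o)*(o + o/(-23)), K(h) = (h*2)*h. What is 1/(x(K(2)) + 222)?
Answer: 23/7922 ≈ 0.0029033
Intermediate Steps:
K(h) = 2*h**2 (K(h) = (2*h)*h = 2*h**2)
x(o) = 44*o**2/23 (x(o) = (2*o)*(o + o*(-1/23)) = (2*o)*(o - o/23) = (2*o)*(22*o/23) = 44*o**2/23)
1/(x(K(2)) + 222) = 1/(44*(2*2**2)**2/23 + 222) = 1/(44*(2*4)**2/23 + 222) = 1/((44/23)*8**2 + 222) = 1/((44/23)*64 + 222) = 1/(2816/23 + 222) = 1/(7922/23) = 23/7922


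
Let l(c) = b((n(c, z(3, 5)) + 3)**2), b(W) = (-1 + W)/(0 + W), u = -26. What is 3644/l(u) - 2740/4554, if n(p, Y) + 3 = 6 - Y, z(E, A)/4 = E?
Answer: 298658018/79695 ≈ 3747.5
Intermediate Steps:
z(E, A) = 4*E
n(p, Y) = 3 - Y (n(p, Y) = -3 + (6 - Y) = 3 - Y)
b(W) = (-1 + W)/W
l(c) = 35/36 (l(c) = (-1 + ((3 - 4*3) + 3)**2)/(((3 - 4*3) + 3)**2) = (-1 + ((3 - 1*12) + 3)**2)/(((3 - 1*12) + 3)**2) = (-1 + ((3 - 12) + 3)**2)/(((3 - 12) + 3)**2) = (-1 + (-9 + 3)**2)/((-9 + 3)**2) = (-1 + (-6)**2)/((-6)**2) = (-1 + 36)/36 = (1/36)*35 = 35/36)
3644/l(u) - 2740/4554 = 3644/(35/36) - 2740/4554 = 3644*(36/35) - 2740*1/4554 = 131184/35 - 1370/2277 = 298658018/79695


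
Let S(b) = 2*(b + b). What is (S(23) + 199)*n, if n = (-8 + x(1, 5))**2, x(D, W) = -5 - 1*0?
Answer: 49179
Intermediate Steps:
S(b) = 4*b (S(b) = 2*(2*b) = 4*b)
x(D, W) = -5 (x(D, W) = -5 + 0 = -5)
n = 169 (n = (-8 - 5)**2 = (-13)**2 = 169)
(S(23) + 199)*n = (4*23 + 199)*169 = (92 + 199)*169 = 291*169 = 49179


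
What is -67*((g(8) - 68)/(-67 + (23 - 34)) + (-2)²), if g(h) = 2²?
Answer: -12596/39 ≈ -322.97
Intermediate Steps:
g(h) = 4
-67*((g(8) - 68)/(-67 + (23 - 34)) + (-2)²) = -67*((4 - 68)/(-67 + (23 - 34)) + (-2)²) = -67*(-64/(-67 - 11) + 4) = -67*(-64/(-78) + 4) = -67*(-64*(-1/78) + 4) = -67*(32/39 + 4) = -67*188/39 = -12596/39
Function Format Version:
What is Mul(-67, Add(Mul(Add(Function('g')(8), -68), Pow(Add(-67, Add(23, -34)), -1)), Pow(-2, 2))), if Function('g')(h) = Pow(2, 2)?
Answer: Rational(-12596, 39) ≈ -322.97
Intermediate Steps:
Function('g')(h) = 4
Mul(-67, Add(Mul(Add(Function('g')(8), -68), Pow(Add(-67, Add(23, -34)), -1)), Pow(-2, 2))) = Mul(-67, Add(Mul(Add(4, -68), Pow(Add(-67, Add(23, -34)), -1)), Pow(-2, 2))) = Mul(-67, Add(Mul(-64, Pow(Add(-67, -11), -1)), 4)) = Mul(-67, Add(Mul(-64, Pow(-78, -1)), 4)) = Mul(-67, Add(Mul(-64, Rational(-1, 78)), 4)) = Mul(-67, Add(Rational(32, 39), 4)) = Mul(-67, Rational(188, 39)) = Rational(-12596, 39)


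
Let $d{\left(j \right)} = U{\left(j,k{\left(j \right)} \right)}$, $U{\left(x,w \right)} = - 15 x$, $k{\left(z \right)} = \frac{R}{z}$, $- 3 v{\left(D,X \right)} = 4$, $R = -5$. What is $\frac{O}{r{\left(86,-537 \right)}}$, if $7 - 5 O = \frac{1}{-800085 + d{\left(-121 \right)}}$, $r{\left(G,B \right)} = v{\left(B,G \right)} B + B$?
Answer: $\frac{5587891}{714451650} \approx 0.0078212$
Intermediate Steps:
$v{\left(D,X \right)} = - \frac{4}{3}$ ($v{\left(D,X \right)} = \left(- \frac{1}{3}\right) 4 = - \frac{4}{3}$)
$k{\left(z \right)} = - \frac{5}{z}$
$d{\left(j \right)} = - 15 j$
$r{\left(G,B \right)} = - \frac{B}{3}$ ($r{\left(G,B \right)} = - \frac{4 B}{3} + B = - \frac{B}{3}$)
$O = \frac{5587891}{3991350}$ ($O = \frac{7}{5} - \frac{1}{5 \left(-800085 - -1815\right)} = \frac{7}{5} - \frac{1}{5 \left(-800085 + 1815\right)} = \frac{7}{5} - \frac{1}{5 \left(-798270\right)} = \frac{7}{5} - - \frac{1}{3991350} = \frac{7}{5} + \frac{1}{3991350} = \frac{5587891}{3991350} \approx 1.4$)
$\frac{O}{r{\left(86,-537 \right)}} = \frac{5587891}{3991350 \left(\left(- \frac{1}{3}\right) \left(-537\right)\right)} = \frac{5587891}{3991350 \cdot 179} = \frac{5587891}{3991350} \cdot \frac{1}{179} = \frac{5587891}{714451650}$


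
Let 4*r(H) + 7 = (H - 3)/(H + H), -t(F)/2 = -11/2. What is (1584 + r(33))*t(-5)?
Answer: 17406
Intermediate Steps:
t(F) = 11 (t(F) = -(-22)/2 = -2*(-11/2) = 11)
r(H) = -7/4 + (-3 + H)/(8*H) (r(H) = -7/4 + ((H - 3)/(H + H))/4 = -7/4 + ((-3 + H)/((2*H)))/4 = -7/4 + ((-3 + H)*(1/(2*H)))/4 = -7/4 + ((-3 + H)/(2*H))/4 = -7/4 + (-3 + H)/(8*H))
(1584 + r(33))*t(-5) = (1584 + (1/8)*(-3 - 13*33)/33)*11 = (1584 + (1/8)*(1/33)*(-3 - 429))*11 = (1584 + (1/8)*(1/33)*(-432))*11 = (1584 - 18/11)*11 = (17406/11)*11 = 17406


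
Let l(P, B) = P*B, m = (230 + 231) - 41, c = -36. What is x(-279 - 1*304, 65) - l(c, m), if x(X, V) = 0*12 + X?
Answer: 14537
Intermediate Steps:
x(X, V) = X (x(X, V) = 0 + X = X)
m = 420 (m = 461 - 41 = 420)
l(P, B) = B*P
x(-279 - 1*304, 65) - l(c, m) = (-279 - 1*304) - 420*(-36) = (-279 - 304) - 1*(-15120) = -583 + 15120 = 14537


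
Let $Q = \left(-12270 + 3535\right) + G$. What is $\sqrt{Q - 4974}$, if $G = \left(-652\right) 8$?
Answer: $5 i \sqrt{757} \approx 137.57 i$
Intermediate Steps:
$G = -5216$
$Q = -13951$ ($Q = \left(-12270 + 3535\right) - 5216 = -8735 - 5216 = -13951$)
$\sqrt{Q - 4974} = \sqrt{-13951 - 4974} = \sqrt{-18925} = 5 i \sqrt{757}$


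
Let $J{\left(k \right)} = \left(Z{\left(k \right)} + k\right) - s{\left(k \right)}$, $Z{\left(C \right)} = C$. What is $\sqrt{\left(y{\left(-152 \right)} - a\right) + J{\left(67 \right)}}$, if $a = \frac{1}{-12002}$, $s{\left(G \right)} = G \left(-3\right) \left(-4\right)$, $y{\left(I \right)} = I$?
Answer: $\frac{i \sqrt{118407447286}}{12002} \approx 28.671 i$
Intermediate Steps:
$s{\left(G \right)} = 12 G$ ($s{\left(G \right)} = - 3 G \left(-4\right) = 12 G$)
$a = - \frac{1}{12002} \approx -8.3319 \cdot 10^{-5}$
$J{\left(k \right)} = - 10 k$ ($J{\left(k \right)} = \left(k + k\right) - 12 k = 2 k - 12 k = - 10 k$)
$\sqrt{\left(y{\left(-152 \right)} - a\right) + J{\left(67 \right)}} = \sqrt{\left(-152 - - \frac{1}{12002}\right) - 670} = \sqrt{\left(-152 + \frac{1}{12002}\right) - 670} = \sqrt{- \frac{1824303}{12002} - 670} = \sqrt{- \frac{9865643}{12002}} = \frac{i \sqrt{118407447286}}{12002}$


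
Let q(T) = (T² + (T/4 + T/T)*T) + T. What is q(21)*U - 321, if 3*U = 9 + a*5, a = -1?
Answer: 470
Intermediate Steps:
q(T) = T + T² + T*(1 + T/4) (q(T) = (T² + (T*(¼) + 1)*T) + T = (T² + (T/4 + 1)*T) + T = (T² + (1 + T/4)*T) + T = (T² + T*(1 + T/4)) + T = T + T² + T*(1 + T/4))
U = 4/3 (U = (9 - 1*5)/3 = (9 - 5)/3 = (⅓)*4 = 4/3 ≈ 1.3333)
q(21)*U - 321 = ((¼)*21*(8 + 5*21))*(4/3) - 321 = ((¼)*21*(8 + 105))*(4/3) - 321 = ((¼)*21*113)*(4/3) - 321 = (2373/4)*(4/3) - 321 = 791 - 321 = 470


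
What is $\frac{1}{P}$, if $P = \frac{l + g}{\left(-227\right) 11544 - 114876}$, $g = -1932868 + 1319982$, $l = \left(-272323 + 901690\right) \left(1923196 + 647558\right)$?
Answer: $- \frac{683841}{404486779958} \approx -1.6906 \cdot 10^{-6}$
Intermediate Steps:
$l = 1617947732718$ ($l = 629367 \cdot 2570754 = 1617947732718$)
$g = -612886$
$P = - \frac{404486779958}{683841}$ ($P = \frac{1617947732718 - 612886}{\left(-227\right) 11544 - 114876} = \frac{1617947119832}{-2620488 - 114876} = \frac{1617947119832}{-2735364} = 1617947119832 \left(- \frac{1}{2735364}\right) = - \frac{404486779958}{683841} \approx -5.9149 \cdot 10^{5}$)
$\frac{1}{P} = \frac{1}{- \frac{404486779958}{683841}} = - \frac{683841}{404486779958}$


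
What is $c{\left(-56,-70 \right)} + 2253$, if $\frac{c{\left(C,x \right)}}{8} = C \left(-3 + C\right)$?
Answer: $28685$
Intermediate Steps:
$c{\left(C,x \right)} = 8 C \left(-3 + C\right)$
$c{\left(-56,-70 \right)} + 2253 = 8 \left(-56\right) \left(-3 - 56\right) + 2253 = 8 \left(-56\right) \left(-59\right) + 2253 = 26432 + 2253 = 28685$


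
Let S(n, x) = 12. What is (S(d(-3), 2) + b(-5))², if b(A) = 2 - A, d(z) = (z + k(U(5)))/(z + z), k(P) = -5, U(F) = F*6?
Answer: 361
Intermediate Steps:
U(F) = 6*F
d(z) = (-5 + z)/(2*z) (d(z) = (z - 5)/(z + z) = (-5 + z)/((2*z)) = (-5 + z)*(1/(2*z)) = (-5 + z)/(2*z))
(S(d(-3), 2) + b(-5))² = (12 + (2 - 1*(-5)))² = (12 + (2 + 5))² = (12 + 7)² = 19² = 361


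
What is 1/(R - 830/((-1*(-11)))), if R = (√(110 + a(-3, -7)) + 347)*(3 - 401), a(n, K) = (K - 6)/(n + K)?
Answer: -41799890/5770636414567 + 24079*√11130/11541272829134 ≈ -7.0234e-6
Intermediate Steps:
a(n, K) = (-6 + K)/(K + n)
R = -138106 - 199*√11130/5 (R = (√(110 + (-6 - 7)/(-7 - 3)) + 347)*(3 - 401) = (√(110 - 13/(-10)) + 347)*(-398) = (√(110 - ⅒*(-13)) + 347)*(-398) = (√(110 + 13/10) + 347)*(-398) = (√(1113/10) + 347)*(-398) = (√11130/10 + 347)*(-398) = (347 + √11130/10)*(-398) = -138106 - 199*√11130/5 ≈ -1.4230e+5)
1/(R - 830/((-1*(-11)))) = 1/((-138106 - 199*√11130/5) - 830/((-1*(-11)))) = 1/((-138106 - 199*√11130/5) - 830/11) = 1/(-1519996/11 - 199*√11130/5)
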